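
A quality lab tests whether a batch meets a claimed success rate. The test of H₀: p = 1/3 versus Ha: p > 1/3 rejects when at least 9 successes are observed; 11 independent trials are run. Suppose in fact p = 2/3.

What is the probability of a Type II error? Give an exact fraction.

1675/2187

A Type II error is failing to reject when Ha holds: with p = 2/3, β = P(Y ≤ 8).
Equivalently, β = 1 − P(Y ≥ 9) = 1675/2187.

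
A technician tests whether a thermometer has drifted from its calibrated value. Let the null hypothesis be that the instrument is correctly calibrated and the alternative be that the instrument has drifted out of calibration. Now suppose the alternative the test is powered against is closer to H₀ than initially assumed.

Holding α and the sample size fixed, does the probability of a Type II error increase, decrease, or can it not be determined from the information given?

It increases.

When the true parameter is near the null value, the test has a harder time distinguishing Ha from H₀.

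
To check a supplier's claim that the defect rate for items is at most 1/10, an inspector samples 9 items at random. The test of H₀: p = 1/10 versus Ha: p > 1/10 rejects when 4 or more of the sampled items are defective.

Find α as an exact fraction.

Under H₀, X ~ Binomial(9, 1/10); the Type I error rate is P(X ≥ 4).
Computing the lower-tail complement: 1 − 495834453/500000000 = 4165547/500000000.

4165547/500000000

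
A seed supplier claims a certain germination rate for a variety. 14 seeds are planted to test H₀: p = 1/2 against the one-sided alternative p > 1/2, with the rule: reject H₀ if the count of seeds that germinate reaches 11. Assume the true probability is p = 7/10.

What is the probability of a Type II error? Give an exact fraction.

32241628521117/50000000000000

A Type II error is failing to reject when Ha holds: with p = 7/10, β = P(Y ≤ 10).
Equivalently, β = 1 − P(Y ≥ 11) = 32241628521117/50000000000000.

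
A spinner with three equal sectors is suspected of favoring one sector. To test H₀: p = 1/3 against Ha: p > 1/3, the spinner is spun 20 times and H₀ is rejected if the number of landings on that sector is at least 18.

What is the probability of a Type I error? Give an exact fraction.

Under H₀, X ~ Binomial(20, 1/3), and α = P(X ≥ 18).
P(X ≥ 18) = Σ_{j=18}^{20} C(20,j)·(1/3)^j·(2/3)^{20-j} = 89/387420489.

89/387420489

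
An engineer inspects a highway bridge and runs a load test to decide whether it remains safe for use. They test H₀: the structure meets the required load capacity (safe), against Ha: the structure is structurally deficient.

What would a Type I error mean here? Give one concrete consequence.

A Type I error would mean concluding that the structure is structurally deficient when in fact the structure meets the required load capacity (safe). Consequence: a sound structure is closed unnecessarily, at significant cost and disruption.

A Type I error is rejecting H₀ when H₀ is true.
Here that means closing the structure for repairs when actually the structure meets the required load capacity (safe).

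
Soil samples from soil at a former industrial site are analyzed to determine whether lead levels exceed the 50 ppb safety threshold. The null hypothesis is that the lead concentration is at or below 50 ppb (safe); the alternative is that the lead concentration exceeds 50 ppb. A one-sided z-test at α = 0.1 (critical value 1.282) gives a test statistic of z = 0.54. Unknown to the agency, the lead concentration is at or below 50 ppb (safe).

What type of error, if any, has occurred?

No error (correct decision).

Since z = 0.54 ≤ z* = 1.282, H₀ is not rejected.
H₀ is true (actually the lead concentration is at or below 50 ppb (safe)).
The decision matches the true state — no error.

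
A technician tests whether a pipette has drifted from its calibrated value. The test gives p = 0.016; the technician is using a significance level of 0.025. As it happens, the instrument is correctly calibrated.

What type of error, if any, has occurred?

The conventional null hypothesis is that the instrument is correctly calibrated.
Since p = 0.016 < α = 0.025, H₀ is rejected.
H₀ is true (actually the instrument is correctly calibrated).
Rejecting a true H₀ is a Type I error.

Type I error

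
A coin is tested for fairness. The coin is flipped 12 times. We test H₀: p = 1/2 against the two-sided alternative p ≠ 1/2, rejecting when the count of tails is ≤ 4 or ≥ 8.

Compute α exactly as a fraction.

Under H₀, K ~ Binomial(12, 1/2); α is the probability of landing in either tail, P(K ≤ 4) + P(K ≥ 8).
Each tail has probability (1 + 12 + 66 + 220 + 495)/4096; doubling gives α = 1588/4096 = 397/1024.

397/1024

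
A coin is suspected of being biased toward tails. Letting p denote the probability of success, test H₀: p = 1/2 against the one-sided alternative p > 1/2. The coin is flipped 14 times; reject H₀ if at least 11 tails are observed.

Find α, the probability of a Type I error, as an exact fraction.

235/8192

α = P(reject H₀ | H₀ true) = P(K ≥ 11 | p = 1/2), with K ~ Binomial(14, 1/2).
That's C(14,11) + C(14,12) + C(14,13) + C(14,14) over 2^14, i.e. (364 + 91 + 14 + 1)/16384 = 470/16384 = 235/8192.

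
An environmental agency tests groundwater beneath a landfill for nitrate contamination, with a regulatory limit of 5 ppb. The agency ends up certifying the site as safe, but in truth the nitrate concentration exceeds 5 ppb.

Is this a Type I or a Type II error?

The null hypothesis here is that the nitrate concentration is at or below 5 ppb (safe).
'Certifying the site as safe' corresponds to failing to reject H₀.
H₀ was not rejected but H₀ is false — a Type II error (false negative).

Type II error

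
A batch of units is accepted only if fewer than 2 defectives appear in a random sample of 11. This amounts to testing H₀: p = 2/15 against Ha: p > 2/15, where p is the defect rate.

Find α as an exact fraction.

Under H₀, K ~ Binomial(11, 2/15); the Type I error rate is P(K ≥ 2).
Computing the lower-tail complement: 1 − 965009442943/1729951171875 = 764941728932/1729951171875.

764941728932/1729951171875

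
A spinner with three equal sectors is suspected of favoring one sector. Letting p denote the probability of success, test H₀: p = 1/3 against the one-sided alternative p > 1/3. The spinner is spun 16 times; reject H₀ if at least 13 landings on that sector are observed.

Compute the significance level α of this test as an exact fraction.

Under H₀, X ~ Binomial(16, 1/3), and α = P(X ≥ 13).
P(X ≥ 13) = Σ_{j=13}^{16} C(16,j)·(1/3)^j·(2/3)^{16-j} = 4993/43046721.

4993/43046721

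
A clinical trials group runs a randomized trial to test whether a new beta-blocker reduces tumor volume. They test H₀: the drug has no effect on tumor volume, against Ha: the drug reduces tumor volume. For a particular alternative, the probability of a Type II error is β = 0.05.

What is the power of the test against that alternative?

0.95

Power = 1 − β = 1 − 0.05 = 0.95.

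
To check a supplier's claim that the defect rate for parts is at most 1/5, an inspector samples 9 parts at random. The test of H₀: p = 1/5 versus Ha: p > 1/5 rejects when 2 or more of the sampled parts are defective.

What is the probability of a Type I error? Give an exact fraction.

Under H₀, K ~ Binomial(9, 1/5); the Type I error rate is P(K ≥ 2).
α = 1 − P(K ≤ 1) = 1 − 851968/1953125 = 1101157/1953125.

1101157/1953125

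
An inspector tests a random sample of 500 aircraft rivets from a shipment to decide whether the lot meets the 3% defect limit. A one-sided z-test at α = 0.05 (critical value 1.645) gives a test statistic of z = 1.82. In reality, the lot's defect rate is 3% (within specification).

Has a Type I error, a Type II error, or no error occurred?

Type I error

The conventional null hypothesis is that the lot's defect rate is 3% (within specification).
Since z = 1.82 > z* = 1.645, H₀ is rejected.
H₀ is true (actually the lot's defect rate is 3% (within specification)).
Rejecting a true H₀ is a Type I error.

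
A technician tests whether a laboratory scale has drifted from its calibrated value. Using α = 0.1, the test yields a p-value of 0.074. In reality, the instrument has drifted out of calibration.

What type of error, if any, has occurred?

The conventional null hypothesis is that the instrument is correctly calibrated.
Since p = 0.074 < α = 0.1, H₀ is rejected.
H₀ is false (actually the instrument has drifted out of calibration).
The decision matches the true state — no error.

No error — this is a correct decision.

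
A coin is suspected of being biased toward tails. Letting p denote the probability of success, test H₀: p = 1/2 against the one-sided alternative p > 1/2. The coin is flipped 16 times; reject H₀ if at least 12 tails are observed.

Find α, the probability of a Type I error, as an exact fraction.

Under H₀, X ~ Binomial(16, 1/2), and α = P(X ≥ 12).
Summing the upper tail: (1820 + 560 + 120 + 16 + 1) / 2^16 = 2517/65536.

2517/65536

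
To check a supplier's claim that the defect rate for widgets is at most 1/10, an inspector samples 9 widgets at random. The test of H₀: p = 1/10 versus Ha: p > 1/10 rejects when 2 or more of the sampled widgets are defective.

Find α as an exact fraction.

112579511/500000000

The significance level is the probability, assuming p = 1/10, of seeing 2 or more defectives in 9 draws.
Via the complement, α = 1 − Σ_{j=0}^{1} C(9,j)(1/10)^j(9/10)^{9-j} = 112579511/500000000.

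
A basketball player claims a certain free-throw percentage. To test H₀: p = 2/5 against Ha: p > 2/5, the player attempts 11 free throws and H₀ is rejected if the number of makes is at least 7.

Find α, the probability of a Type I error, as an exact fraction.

α = P(reject H₀ | H₀ true) = P(K ≥ 7 | p = 2/5), with K ~ Binomial(11, 2/5).
Adding the binomial terms for j = 7 through 11 with p = 2/5 yields 194048/1953125.

194048/1953125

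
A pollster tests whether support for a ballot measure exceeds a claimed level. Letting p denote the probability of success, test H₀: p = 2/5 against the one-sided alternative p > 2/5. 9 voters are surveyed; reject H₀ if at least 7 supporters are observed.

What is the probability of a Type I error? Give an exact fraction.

48896/1953125

The Type I error probability is α = P(Y ≥ 7) computed under H₀, where Y ~ Binomial(9, 2/5).
P(Y ≥ 7) = Σ_{j=7}^{9} C(9,j)·(2/5)^j·(3/5)^{9-j} = 48896/1953125.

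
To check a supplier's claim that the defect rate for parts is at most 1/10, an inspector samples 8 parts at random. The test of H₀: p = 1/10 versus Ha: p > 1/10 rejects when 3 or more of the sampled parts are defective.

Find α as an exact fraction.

3809179/100000000

α = P(reject H₀ | H₀ true) = P(X ≥ 3 | p = 1/10), X ~ Binomial(8, 1/10).
Via the complement, α = 1 − Σ_{j=0}^{2} C(8,j)(1/10)^j(9/10)^{8-j} = 3809179/100000000.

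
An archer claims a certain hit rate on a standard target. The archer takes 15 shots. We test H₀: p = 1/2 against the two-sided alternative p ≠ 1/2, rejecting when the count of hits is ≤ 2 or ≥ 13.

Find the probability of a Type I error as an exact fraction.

Under H₀, X ~ Binomial(15, 1/2); α is the probability of landing in either tail, P(X ≤ 2) + P(X ≥ 13).
The two tails are symmetric, so α = 2·(1 + 15 + 105)/2^15 = 242/32768 = 121/16384.

121/16384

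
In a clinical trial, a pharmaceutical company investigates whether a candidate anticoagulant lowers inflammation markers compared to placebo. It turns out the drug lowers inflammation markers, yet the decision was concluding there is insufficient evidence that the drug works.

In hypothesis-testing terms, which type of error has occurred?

The null hypothesis here is that the drug has no effect on inflammation markers.
'Concluding there is insufficient evidence that the drug works' corresponds to failing to reject H₀.
H₀ was not rejected but H₀ is false — a Type II error (false negative).

Type II error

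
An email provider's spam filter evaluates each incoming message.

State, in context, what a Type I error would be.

A Type I error would mean concluding that the message is spam when in fact the message is legitimate (not spam).

With the conventional null hypothesis that the message is legitimate (not spam):
A Type I error is rejecting H₀ when H₀ is true.
Here that means sending the message to the spam folder when actually the message is legitimate (not spam).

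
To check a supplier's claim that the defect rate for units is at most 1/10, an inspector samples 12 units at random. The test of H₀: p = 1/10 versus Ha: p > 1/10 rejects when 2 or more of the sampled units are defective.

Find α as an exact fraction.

340997748211/1000000000000

The significance level is the probability, assuming p = 1/10, of seeing 2 or more defectives in 12 draws.
α = 1 − P(S ≤ 1) = 1 − 659002251789/1000000000000 = 340997748211/1000000000000.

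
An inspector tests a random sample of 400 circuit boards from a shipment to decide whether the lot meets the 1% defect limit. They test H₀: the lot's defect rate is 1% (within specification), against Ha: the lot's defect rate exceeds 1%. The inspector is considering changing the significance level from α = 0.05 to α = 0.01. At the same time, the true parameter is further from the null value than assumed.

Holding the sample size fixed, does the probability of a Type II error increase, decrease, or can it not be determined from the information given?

The first change alone would make β increase; the second alone would make β decrease. Which effect dominates depends on the magnitudes, which are not given.

Cannot be determined from the information given.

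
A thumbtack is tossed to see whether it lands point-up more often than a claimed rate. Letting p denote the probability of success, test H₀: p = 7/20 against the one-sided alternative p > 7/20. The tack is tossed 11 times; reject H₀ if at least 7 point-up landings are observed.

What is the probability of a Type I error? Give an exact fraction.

Under H₀, S ~ Binomial(11, 7/20), and α = P(S ≥ 7).
Adding the binomial terms for j = 7 through 11 with p = 7/20 yields 1026922708651/20480000000000.

1026922708651/20480000000000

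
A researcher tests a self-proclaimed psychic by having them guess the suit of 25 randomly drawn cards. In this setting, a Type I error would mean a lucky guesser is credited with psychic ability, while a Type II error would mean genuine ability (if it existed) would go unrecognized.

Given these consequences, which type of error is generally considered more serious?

The Type I consequence (a lucky guesser is credited with psychic ability) is more severe than the Type II consequence (genuine ability (if it existed) would go unrecognized).

Type I error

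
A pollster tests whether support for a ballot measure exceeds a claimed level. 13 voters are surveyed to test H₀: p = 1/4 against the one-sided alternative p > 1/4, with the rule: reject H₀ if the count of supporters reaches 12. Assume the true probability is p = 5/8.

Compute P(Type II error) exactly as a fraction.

Under the alternative p = 5/8, S ~ Binomial(13, 5/8); β is the probability the test does not reject, P(S < 12).
Summing C(13,j)·(5/8)^j·(3/8)^{13-j} for j = 0..11 gives 134753406597/137438953472.

134753406597/137438953472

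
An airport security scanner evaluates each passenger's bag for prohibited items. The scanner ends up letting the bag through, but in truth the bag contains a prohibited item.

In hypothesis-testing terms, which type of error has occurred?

The null hypothesis here is that the bag contains no prohibited items.
'Letting the bag through' corresponds to failing to reject H₀.
H₀ was not rejected but H₀ is false — a Type II error (false negative).

Type II error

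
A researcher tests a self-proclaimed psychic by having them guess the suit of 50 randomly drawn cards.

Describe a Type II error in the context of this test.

With the conventional null hypothesis that the subject is guessing at random (p = 1/4):
A Type II error is failing to reject H₀ when H₀ is false.
Here that means concluding there is no evidence of ability when actually the subject performs better than chance.

A Type II error would mean concluding that the subject is guessing at random (p = 1/4) (or at least failing to establish that the subject performs better than chance) when in fact the subject performs better than chance.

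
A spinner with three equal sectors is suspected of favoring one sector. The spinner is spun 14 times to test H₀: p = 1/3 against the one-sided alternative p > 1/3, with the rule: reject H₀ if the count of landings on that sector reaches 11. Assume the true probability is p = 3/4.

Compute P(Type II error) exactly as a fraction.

β = P(fail to reject H₀ | Ha true) = P(K ≤ 10 | p = 3/4), K ~ Binomial(14, 3/4).
Adding the binomial probabilities P(K=0)+…+P(K=10) at p = 3/4 gives 64244663/134217728.

64244663/134217728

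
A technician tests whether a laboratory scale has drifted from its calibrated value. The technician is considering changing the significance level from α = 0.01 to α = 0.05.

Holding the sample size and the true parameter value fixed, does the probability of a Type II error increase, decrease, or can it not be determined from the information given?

It decreases.

With a larger α the critical value moves toward the center, so more of the Ha sampling distribution lies in the rejection region.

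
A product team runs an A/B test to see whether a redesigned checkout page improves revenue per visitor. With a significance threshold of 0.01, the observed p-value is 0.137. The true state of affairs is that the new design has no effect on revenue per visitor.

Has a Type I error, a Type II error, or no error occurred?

The conventional null hypothesis is that the new design has no effect on revenue per visitor.
Since p = 0.137 ≥ α = 0.01, H₀ is not rejected.
H₀ is true (actually the new design has no effect on revenue per visitor).
The decision matches the true state — no error.

Neither — the decision is correct.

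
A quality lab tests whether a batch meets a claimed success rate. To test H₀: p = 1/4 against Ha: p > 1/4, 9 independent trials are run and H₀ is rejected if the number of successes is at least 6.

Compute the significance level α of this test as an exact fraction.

The Type I error probability is α = P(K ≥ 6) computed under H₀, where K ~ Binomial(9, 1/4).
P(K ≥ 6) = Σ_{j=6}^{9} C(9,j)·(1/4)^j·(3/4)^{9-j} = 655/65536.

655/65536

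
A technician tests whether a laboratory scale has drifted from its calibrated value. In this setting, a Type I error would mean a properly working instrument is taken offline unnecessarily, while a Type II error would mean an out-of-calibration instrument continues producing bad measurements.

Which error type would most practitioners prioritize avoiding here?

Type II error

The Type II consequence (an out-of-calibration instrument continues producing bad measurements) is more severe than the Type I consequence (a properly working instrument is taken offline unnecessarily).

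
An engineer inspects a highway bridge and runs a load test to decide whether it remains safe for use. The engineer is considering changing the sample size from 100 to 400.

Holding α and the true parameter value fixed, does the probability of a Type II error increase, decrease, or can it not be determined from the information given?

It decreases.

More data shrinks sampling variability; the test statistic under Ha concentrates further from the null value, making rejection more likely.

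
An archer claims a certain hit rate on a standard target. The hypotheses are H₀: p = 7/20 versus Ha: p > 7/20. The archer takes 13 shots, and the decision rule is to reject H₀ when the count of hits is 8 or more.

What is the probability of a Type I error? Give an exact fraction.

α = P(reject H₀ | H₀ true) = P(S ≥ 8 | p = 7/20), with S ~ Binomial(13, 7/20).
P(S ≥ 8) = Σ_{j=8}^{13} C(13,j)·(7/20)^j·(13/20)^{13-j} = 29568684698777/640000000000000.

29568684698777/640000000000000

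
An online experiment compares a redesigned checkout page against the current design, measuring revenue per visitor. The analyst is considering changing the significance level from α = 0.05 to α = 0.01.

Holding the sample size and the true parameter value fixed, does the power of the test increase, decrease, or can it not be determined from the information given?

Lowering α raises the bar for rejection; under Ha, the test now fails to reject on outcomes it previously would have rejected.
Since power = 1 − β and β increases, power decreases.

It decreases.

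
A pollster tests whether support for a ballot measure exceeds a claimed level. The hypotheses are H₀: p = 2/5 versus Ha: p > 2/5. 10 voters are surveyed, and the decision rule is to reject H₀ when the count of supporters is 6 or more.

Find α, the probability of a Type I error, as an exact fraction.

The Type I error probability is α = P(X ≥ 6) computed under H₀, where X ~ Binomial(10, 2/5).
P(X ≥ 6) = Σ_{j=6}^{10} C(10,j)·(2/5)^j·(3/5)^{10-j} = 1623424/9765625.

1623424/9765625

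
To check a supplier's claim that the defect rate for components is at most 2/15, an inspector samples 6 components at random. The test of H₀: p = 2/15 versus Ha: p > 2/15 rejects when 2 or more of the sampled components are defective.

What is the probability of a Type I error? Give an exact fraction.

84332/455625

α = P(reject H₀ | H₀ true) = P(Y ≥ 2 | p = 2/15), Y ~ Binomial(6, 2/15).
Via the complement, α = 1 − Σ_{j=0}^{1} C(6,j)(2/15)^j(13/15)^{6-j} = 84332/455625.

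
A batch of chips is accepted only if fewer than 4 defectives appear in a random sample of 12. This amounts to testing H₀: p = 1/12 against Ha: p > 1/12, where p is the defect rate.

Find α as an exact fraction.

41104502839/2972033482752

Under H₀, Y ~ Binomial(12, 1/12); the Type I error rate is P(Y ≥ 4).
α = 1 − P(Y ≤ 3) = 1 − 2930928979913/2972033482752 = 41104502839/2972033482752.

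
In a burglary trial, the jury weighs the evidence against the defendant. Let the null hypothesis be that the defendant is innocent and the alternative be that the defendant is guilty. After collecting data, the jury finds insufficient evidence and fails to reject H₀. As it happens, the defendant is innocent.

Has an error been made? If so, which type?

No error — this is a correct decision.

The test retained a true H₀ — the decision matches the true state.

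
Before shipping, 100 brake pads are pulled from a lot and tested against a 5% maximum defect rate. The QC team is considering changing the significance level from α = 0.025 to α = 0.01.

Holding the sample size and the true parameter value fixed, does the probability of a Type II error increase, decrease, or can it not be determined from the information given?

Lowering α raises the bar for rejection; under Ha, the test now fails to reject on outcomes it previously would have rejected.

It increases.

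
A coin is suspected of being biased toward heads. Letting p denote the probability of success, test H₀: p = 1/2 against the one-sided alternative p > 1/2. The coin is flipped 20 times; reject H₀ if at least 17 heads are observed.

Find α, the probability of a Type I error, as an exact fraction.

1351/1048576

The Type I error probability is α = P(Y ≥ 17) computed under H₀, where Y ~ Binomial(20, 1/2).
Summing the upper tail: (1140 + 190 + 20 + 1) / 2^20 = 1351/1048576.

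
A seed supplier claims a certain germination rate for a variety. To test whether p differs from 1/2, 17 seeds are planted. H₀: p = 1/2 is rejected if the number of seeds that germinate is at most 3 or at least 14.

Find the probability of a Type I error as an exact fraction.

417/32768

Under H₀, S ~ Binomial(17, 1/2); α is the probability of landing in either tail, P(S ≤ 3) + P(S ≥ 14).
By symmetry, α = 2·P(S ≤ 3) = 2·(1 + 17 + 136 + 680)/131072 = 1668/131072 = 417/32768.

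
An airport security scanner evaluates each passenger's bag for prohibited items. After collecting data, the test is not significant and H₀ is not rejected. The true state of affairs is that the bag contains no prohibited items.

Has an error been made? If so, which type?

Neither — the decision is correct.

The conventional null hypothesis here is that the bag contains no prohibited items.
The test retained a true H₀ — the decision matches the true state.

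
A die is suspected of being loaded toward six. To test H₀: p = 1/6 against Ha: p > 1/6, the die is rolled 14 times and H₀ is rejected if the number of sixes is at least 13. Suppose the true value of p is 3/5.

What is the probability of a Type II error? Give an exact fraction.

β = P(fail to reject H₀ | Ha true) = P(X ≤ 12 | p = 3/5), X ~ Binomial(14, 3/5).
Adding the binomial probabilities P(X=0)+…+P(X=12) at p = 3/5 gives 6054091612/6103515625.

6054091612/6103515625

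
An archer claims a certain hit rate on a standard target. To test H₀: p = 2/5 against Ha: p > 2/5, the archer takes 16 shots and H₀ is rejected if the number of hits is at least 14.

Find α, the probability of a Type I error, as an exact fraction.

3866624/30517578125

The Type I error probability is α = P(K ≥ 14) computed under H₀, where K ~ Binomial(16, 2/5).
Adding the binomial terms for j = 14 through 16 with p = 2/5 yields 3866624/30517578125.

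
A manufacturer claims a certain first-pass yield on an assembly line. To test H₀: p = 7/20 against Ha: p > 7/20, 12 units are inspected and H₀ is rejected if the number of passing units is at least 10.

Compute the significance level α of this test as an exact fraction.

Under H₀, K ~ Binomial(12, 7/20), and α = P(K ≥ 10).
Summing C(12,j)(7/20)^j(13/20)^{12−j} for j = 10,…,12 gives 694606637291/819200000000000.

694606637291/819200000000000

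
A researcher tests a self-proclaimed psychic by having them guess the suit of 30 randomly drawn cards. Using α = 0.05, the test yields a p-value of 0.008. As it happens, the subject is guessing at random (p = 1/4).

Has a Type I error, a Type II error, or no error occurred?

Type I error

The conventional null hypothesis is that the subject is guessing at random (p = 1/4).
Since p = 0.008 < α = 0.05, H₀ is rejected.
H₀ is true (actually the subject is guessing at random (p = 1/4)).
Rejecting a true H₀ is a Type I error.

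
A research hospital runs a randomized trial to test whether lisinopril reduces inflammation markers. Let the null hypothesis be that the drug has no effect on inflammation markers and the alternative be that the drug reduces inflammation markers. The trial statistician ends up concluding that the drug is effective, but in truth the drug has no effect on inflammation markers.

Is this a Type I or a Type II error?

Type I error

'Concluding that the drug is effective' corresponds to rejecting H₀.
H₀ was rejected but H₀ is true — a Type I error (false positive).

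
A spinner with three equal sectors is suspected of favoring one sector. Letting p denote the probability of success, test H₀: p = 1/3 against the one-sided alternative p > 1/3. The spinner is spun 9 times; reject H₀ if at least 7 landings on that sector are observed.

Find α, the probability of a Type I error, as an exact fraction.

163/19683

α = P(reject H₀ | H₀ true) = P(Y ≥ 7 | p = 1/3), with Y ~ Binomial(9, 1/3).
Summing C(9,j)(1/3)^j(2/3)^{9−j} for j = 7,…,9 gives 163/19683.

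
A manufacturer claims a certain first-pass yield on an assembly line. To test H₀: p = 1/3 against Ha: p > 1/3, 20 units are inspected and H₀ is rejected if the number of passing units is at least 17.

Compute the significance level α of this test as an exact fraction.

3307/1162261467

The Type I error probability is α = P(K ≥ 17) computed under H₀, where K ~ Binomial(20, 1/3).
Summing C(20,j)(1/3)^j(2/3)^{20−j} for j = 17,…,20 gives 3307/1162261467.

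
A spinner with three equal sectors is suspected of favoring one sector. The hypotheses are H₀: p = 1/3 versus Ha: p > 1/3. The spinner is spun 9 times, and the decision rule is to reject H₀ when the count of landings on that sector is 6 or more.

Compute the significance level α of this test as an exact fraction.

835/19683

The Type I error probability is α = P(X ≥ 6) computed under H₀, where X ~ Binomial(9, 1/3).
P(X ≥ 6) = Σ_{j=6}^{9} C(9,j)·(1/3)^j·(2/3)^{9-j} = 835/19683.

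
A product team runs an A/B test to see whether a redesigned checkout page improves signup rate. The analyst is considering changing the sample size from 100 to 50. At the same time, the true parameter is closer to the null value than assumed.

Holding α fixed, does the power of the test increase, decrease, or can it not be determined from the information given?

It decreases.

Reducing n widens both sampling distributions, so the test has less ability to distinguish Ha from H₀. A smaller true effect puts the Ha sampling distribution closer to H₀, so more of it falls in the non-rejection region. Both changes push β in the same direction.
Since power = 1 − β and β increases, power decreases.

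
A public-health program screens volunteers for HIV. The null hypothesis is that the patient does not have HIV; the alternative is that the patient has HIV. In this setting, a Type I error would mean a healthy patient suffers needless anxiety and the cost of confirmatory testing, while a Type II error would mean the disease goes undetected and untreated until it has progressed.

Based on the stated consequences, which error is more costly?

The Type II consequence (the disease goes undetected and untreated until it has progressed) is more severe than the Type I consequence (a healthy patient suffers needless anxiety and the cost of confirmatory testing).

Type II error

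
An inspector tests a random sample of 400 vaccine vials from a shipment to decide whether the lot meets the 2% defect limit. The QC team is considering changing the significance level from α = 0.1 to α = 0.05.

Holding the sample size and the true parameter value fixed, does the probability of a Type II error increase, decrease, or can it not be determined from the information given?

Tightening α shrinks the rejection region. When Ha holds, fewer sample outcomes clear the stricter threshold, so more fall in the acceptance region.

It increases.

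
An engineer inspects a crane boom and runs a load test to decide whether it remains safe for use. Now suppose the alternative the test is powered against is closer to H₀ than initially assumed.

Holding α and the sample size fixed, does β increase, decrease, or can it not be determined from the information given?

A smaller true effect puts the Ha sampling distribution closer to H₀, so more of it falls in the non-rejection region.

It increases.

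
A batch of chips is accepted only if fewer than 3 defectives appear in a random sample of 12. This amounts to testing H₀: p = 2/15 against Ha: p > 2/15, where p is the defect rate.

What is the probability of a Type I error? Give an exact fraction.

5408352292624/25949267578125

α = P(reject H₀ | H₀ true) = P(Y ≥ 3 | p = 2/15), Y ~ Binomial(12, 2/15).
Computing the lower-tail complement: 1 − 20540915285501/25949267578125 = 5408352292624/25949267578125.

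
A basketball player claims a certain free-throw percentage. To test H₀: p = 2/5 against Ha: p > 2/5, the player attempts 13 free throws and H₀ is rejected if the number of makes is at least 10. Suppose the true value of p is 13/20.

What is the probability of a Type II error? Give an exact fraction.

739046497348117/1024000000000000

Under the alternative p = 13/20, S ~ Binomial(13, 13/20); β is the probability the test does not reject, P(S < 10).
Adding the binomial probabilities P(S=0)+…+P(S=9) at p = 13/20 gives 739046497348117/1024000000000000.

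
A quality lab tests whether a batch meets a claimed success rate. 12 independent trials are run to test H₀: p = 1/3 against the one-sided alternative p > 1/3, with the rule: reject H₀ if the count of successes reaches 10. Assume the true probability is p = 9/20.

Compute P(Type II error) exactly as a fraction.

Under the alternative p = 9/20, S ~ Binomial(12, 9/20); β is the probability the test does not reject, P(S < 10).
Adding the binomial probabilities P(S=0)+…+P(S=9) at p = 9/20 gives 812745962073749/819200000000000.

812745962073749/819200000000000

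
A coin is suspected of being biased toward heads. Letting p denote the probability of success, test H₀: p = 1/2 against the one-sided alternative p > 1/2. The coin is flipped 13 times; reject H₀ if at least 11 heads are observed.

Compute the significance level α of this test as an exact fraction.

Under H₀, S ~ Binomial(13, 1/2), and α = P(S ≥ 11).
Summing the upper tail: (78 + 13 + 1) / 2^13 = 92/8192 = 23/2048.

23/2048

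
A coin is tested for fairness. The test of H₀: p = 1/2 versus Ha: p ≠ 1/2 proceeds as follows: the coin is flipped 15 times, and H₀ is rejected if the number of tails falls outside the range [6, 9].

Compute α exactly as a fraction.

α = P(K ≤ 5 or K ≥ 10 | p = 1/2), K ~ Binomial(15, 1/2).
The two tails are symmetric, so α = 2·(1 + 15 + 105 + 455 + 1365 + 3003)/2^15 = 9888/32768 = 309/1024.

309/1024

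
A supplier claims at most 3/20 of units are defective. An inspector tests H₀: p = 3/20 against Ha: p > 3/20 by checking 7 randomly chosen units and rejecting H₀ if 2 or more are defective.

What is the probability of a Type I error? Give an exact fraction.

181386189/640000000

The significance level is the probability, assuming p = 3/20, of seeing 2 or more defectives in 7 draws.
Via the complement, α = 1 − Σ_{j=0}^{1} C(7,j)(3/20)^j(17/20)^{7-j} = 181386189/640000000.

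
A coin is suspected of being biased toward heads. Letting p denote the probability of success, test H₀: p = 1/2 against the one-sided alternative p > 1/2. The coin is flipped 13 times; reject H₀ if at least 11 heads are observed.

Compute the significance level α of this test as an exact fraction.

23/2048

The Type I error probability is α = P(S ≥ 11) computed under H₀, where S ~ Binomial(13, 1/2).
Summing the upper tail: (78 + 13 + 1) / 2^13 = 92/8192 = 23/2048.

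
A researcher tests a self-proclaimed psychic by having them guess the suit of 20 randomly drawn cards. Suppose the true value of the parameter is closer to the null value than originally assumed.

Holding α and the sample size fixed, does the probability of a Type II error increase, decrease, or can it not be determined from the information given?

A smaller true effect puts the Ha sampling distribution closer to H₀, so more of it falls in the non-rejection region.

It increases.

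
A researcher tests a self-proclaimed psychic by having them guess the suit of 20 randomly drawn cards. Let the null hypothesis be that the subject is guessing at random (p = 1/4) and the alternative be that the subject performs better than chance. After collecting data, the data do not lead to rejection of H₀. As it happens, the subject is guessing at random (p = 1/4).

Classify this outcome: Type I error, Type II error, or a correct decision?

The test retained a true H₀ — the decision matches the true state.

No error (correct decision).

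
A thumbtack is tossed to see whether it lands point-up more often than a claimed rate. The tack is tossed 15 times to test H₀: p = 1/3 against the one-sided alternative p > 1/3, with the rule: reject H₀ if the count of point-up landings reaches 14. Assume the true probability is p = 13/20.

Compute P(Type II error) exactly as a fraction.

16151694793243741949/16384000000000000000

β = P(fail to reject H₀ | Ha true) = P(S ≤ 13 | p = 13/20), S ~ Binomial(15, 13/20).
Adding the binomial probabilities P(S=0)+…+P(S=13) at p = 13/20 gives 16151694793243741949/16384000000000000000.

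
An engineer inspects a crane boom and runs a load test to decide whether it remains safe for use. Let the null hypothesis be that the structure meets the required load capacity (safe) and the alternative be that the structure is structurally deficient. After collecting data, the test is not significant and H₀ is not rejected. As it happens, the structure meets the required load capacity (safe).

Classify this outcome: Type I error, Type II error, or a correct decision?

The test retained a true H₀ — the decision matches the true state.

No error (correct decision).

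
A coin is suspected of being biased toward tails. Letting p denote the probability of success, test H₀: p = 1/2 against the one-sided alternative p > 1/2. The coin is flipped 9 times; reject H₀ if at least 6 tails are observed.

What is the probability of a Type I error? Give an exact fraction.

65/256

The Type I error probability is α = P(K ≥ 6) computed under H₀, where K ~ Binomial(9, 1/2).
Summing the upper tail: (84 + 36 + 9 + 1) / 2^9 = 130/512 = 65/256.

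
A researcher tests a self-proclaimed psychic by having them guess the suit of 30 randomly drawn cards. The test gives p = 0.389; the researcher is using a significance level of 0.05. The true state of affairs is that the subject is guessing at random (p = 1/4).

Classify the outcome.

Neither — the decision is correct.

The conventional null hypothesis is that the subject is guessing at random (p = 1/4).
Since p = 0.389 ≥ α = 0.05, H₀ is not rejected.
H₀ is true (actually the subject is guessing at random (p = 1/4)).
The decision matches the true state — no error.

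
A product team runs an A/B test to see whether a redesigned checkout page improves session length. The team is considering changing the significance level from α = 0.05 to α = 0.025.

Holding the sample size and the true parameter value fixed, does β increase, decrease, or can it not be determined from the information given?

Tightening α shrinks the rejection region. When Ha holds, fewer sample outcomes clear the stricter threshold, so more fall in the acceptance region.

It increases.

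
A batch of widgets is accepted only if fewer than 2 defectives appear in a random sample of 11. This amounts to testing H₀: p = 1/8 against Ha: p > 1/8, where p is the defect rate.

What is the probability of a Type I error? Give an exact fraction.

The significance level is the probability, assuming p = 1/8, of seeing 2 or more defectives in 11 draws.
Via the complement, α = 1 − Σ_{j=0}^{1} C(11,j)(1/8)^j(7/8)^{11-j} = 1752690055/4294967296.

1752690055/4294967296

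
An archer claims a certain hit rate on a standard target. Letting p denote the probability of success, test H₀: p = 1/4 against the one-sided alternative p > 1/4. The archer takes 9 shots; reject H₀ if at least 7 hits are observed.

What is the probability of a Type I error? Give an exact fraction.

11/8192

α = P(reject H₀ | H₀ true) = P(Y ≥ 7 | p = 1/4), with Y ~ Binomial(9, 1/4).
Summing C(9,j)(1/4)^j(3/4)^{9−j} for j = 7,…,9 gives 11/8192.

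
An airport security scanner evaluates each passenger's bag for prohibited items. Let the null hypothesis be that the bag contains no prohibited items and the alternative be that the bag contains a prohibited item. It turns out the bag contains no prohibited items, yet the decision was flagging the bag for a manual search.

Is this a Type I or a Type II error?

Type I error

'Flagging the bag for a manual search' corresponds to rejecting H₀.
H₀ was rejected but H₀ is true — a Type I error (false positive).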